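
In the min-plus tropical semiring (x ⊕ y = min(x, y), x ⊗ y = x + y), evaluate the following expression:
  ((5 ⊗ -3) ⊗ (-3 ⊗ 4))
((5 ⊗ -3) ⊗ (-3 ⊗ 4)) = 3

Expand innermost to outermost. Recall ⊕ takes the minimum of its arguments and ⊗ takes their sum. Working out the expression ((5 ⊗ -3) ⊗ (-3 ⊗ 4)) gives 3.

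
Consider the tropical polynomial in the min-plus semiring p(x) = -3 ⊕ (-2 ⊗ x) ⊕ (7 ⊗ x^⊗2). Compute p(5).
p(5) = -3

A tropical monomial a ⊗ x^⊗i evaluates to a + i · x. Evaluating each term at x = 5:
  Term 0 contributes -3 + 0 · 5 = -3
  Term 1 contributes -2 + 1 · 5 = 3
  Term 2 contributes 7 + 2 · 5 = 17
p(5) = ⊕ of these = min[-3, 3, 17] = -3.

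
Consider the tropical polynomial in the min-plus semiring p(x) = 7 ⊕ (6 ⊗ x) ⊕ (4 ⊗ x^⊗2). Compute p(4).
p(4) = 7

A tropical monomial a ⊗ x^⊗i evaluates to a + i · x. Evaluating each term at x = 4:
  Term 0 contributes 7 + 0 · 4 = 7
  Term 1 contributes 6 + 1 · 4 = 10
  Term 2 contributes 4 + 2 · 4 = 12
p(4) = ⊕ of these = min[7, 10, 12] = 7.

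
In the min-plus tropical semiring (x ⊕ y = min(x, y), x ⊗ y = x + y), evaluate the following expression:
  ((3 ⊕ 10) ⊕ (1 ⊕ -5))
((3 ⊕ 10) ⊕ (1 ⊕ -5)) = -5

Expand innermost to outermost. Recall ⊕ takes the minimum of its arguments and ⊗ takes their sum. Working out the expression ((3 ⊕ 10) ⊕ (1 ⊕ -5)) gives -5.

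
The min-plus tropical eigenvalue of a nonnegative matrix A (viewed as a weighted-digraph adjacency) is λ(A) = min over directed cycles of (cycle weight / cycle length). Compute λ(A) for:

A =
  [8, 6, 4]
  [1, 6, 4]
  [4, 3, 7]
λ(A) = 8/3

Enumerate directed cycles and compute their means (weight / length). Sample:
  cycle 0 → 0: weight = 8, length = 1, mean = 8/1 ≈ 8.000
  cycle 1 → 1: weight = 6, length = 1, mean = 6/1 ≈ 6.000
  cycle 2 → 2: weight = 7, length = 1, mean = 7/1 ≈ 7.000
  cycle 0 → 1 → 0: weight = 7, length = 2, mean = 7/2 ≈ 3.500
  cycle 0 → 2 → 0: weight = 8, length = 2, mean = 8/2 ≈ 4.000
  cycle 1 → 0 → 1: weight = 7, length = 2, mean = 7/2 ≈ 3.500
Minimum mean = 2.667, attained e.g. along the cycle 0 → 2 → 1 → 0 with weight 8 and length 3. So λ(A) = 8/3 = 8/3.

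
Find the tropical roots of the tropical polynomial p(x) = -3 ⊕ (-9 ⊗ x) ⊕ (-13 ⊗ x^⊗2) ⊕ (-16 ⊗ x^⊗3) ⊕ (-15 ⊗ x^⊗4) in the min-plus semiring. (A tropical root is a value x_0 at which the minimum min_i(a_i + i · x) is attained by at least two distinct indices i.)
Roots: {-1, 3, 4, 6}

Each tropical root is a break point of the lower envelope of the lines y = a_i + i · x (there are 5 lines, with slopes 0, 1, ..., 4). Only the lines that attain the minimum somewhere contribute to roots; other lines are dominated. Here the surviving (envelope) indices are i = 4, i = 3, i = 2, i = 1, i = 0.
Intersections between consecutive envelope lines give the roots: for adjacent envelope indices i < j the intersection is x = (a_i − a_j) / (j − i). Reading off the sorted break points: {-1, 3, 4, 6}.
Verification: at each break x_0, at least two indices attain the minimum of min_i(a_i + i · x_0).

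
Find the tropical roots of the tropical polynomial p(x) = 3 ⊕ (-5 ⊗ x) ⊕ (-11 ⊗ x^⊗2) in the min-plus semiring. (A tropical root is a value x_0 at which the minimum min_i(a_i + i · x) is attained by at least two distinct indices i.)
Roots: {6, 8}

Each tropical root is a break point of the lower envelope of the lines y = a_i + i · x (there are 3 lines, with slopes 0, 1, ..., 2). Only the lines that attain the minimum somewhere contribute to roots; other lines are dominated. Here the surviving (envelope) indices are i = 2, i = 1, i = 0.
Intersections between consecutive envelope lines give the roots: for adjacent envelope indices i < j the intersection is x = (a_i − a_j) / (j − i). Reading off the sorted break points: {6, 8}.
Verification: at each break x_0, at least two indices attain the minimum of min_i(a_i + i · x_0).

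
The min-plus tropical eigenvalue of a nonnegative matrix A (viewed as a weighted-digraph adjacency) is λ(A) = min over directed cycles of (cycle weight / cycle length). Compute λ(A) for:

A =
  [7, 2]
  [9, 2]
λ(A) = 2

Enumerate directed cycles and compute their means (weight / length). Sample:
  cycle 0 → 0: weight = 7, length = 1, mean = 7/1 ≈ 7.000
  cycle 1 → 1: weight = 2, length = 1, mean = 2/1 ≈ 2.000
  cycle 0 → 1 → 0: weight = 11, length = 2, mean = 11/2 ≈ 5.500
  cycle 1 → 0 → 1: weight = 11, length = 2, mean = 11/2 ≈ 5.500
Minimum mean = 2.000, attained e.g. along the cycle 1 → 1 with weight 2 and length 1. So λ(A) = 2/1 = 2.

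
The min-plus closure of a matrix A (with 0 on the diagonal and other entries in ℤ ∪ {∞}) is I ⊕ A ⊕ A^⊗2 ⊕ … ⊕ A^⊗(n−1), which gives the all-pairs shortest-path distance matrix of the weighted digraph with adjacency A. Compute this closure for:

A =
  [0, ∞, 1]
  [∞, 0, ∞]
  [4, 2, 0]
Closure =
  [0, 3, 1]
  [∞, 0, ∞]
  [4, 2, 0]

This is the Floyd-Warshall all-pairs shortest-path computation. For each intermediate vertex k = 0, 1, …, 2, update dist[i][j] ← min(dist[i][j], dist[i][k] + dist[k][j]). The final matrix gives, for each (i, j), the minimum total weight of any directed path from i to j (possibly empty when i = j).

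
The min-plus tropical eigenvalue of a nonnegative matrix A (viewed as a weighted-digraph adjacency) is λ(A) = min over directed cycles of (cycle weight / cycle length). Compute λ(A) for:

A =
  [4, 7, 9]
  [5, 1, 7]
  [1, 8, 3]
λ(A) = 1

Enumerate directed cycles and compute their means (weight / length). Sample:
  cycle 0 → 0: weight = 4, length = 1, mean = 4/1 ≈ 4.000
  cycle 1 → 1: weight = 1, length = 1, mean = 1/1 ≈ 1.000
  cycle 2 → 2: weight = 3, length = 1, mean = 3/1 ≈ 3.000
  cycle 0 → 1 → 0: weight = 12, length = 2, mean = 12/2 ≈ 6.000
  cycle 0 → 2 → 0: weight = 10, length = 2, mean = 10/2 ≈ 5.000
  cycle 1 → 0 → 1: weight = 12, length = 2, mean = 12/2 ≈ 6.000
Minimum mean = 1.000, attained e.g. along the cycle 1 → 1 with weight 1 and length 1. So λ(A) = 1/1 = 1.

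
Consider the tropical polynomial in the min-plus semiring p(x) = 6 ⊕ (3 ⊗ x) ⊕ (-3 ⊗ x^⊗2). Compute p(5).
p(5) = 6

A tropical monomial a ⊗ x^⊗i evaluates to a + i · x. Evaluating each term at x = 5:
  Term 0 contributes 6 + 0 · 5 = 6
  Term 1 contributes 3 + 1 · 5 = 8
  Term 2 contributes -3 + 2 · 5 = 7
p(5) = ⊕ of these = min[6, 8, 7] = 6.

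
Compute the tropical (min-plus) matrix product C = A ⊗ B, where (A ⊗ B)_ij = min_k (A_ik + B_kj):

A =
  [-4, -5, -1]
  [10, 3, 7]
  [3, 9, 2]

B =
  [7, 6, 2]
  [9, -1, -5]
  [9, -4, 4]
A ⊗ B =
  [3, -6, -10]
  [12, 2, -2]
  [10, -2, 4]

Apply the min-plus product entry-by-entry:
  C[0][0] = min over k of (A[0][0] + B[0][0] = -4 + 7 = 3, A[0][1] + B[1][0] = -5 + 9 = 4, A[0][2] + B[2][0] = -1 + 9 = 8) = 3 (attained at k = 0)
  C[0][1] = min over k of (A[0][0] + B[0][1] = -4 + 6 = 2, A[0][1] + B[1][1] = -5 + -1 = -6, A[0][2] + B[2][1] = -1 + -4 = -5) = -6 (attained at k = 1)
  C[0][2] = min over k of (A[0][0] + B[0][2] = -4 + 2 = -2, A[0][1] + B[1][2] = -5 + -5 = -10, A[0][2] + B[2][2] = -1 + 4 = 3) = -10 (attained at k = 1)
  C[1][0] = min over k of (A[1][0] + B[0][0] = 10 + 7 = 17, A[1][1] + B[1][0] = 3 + 9 = 12, A[1][2] + B[2][0] = 7 + 9 = 16) = 12 (attained at k = 1)
  C[1][1] = min over k of (A[1][0] + B[0][1] = 10 + 6 = 16, A[1][1] + B[1][1] = 3 + -1 = 2, A[1][2] + B[2][1] = 7 + -4 = 3) = 2 (attained at k = 1)
  C[1][2] = min over k of (A[1][0] + B[0][2] = 10 + 2 = 12, A[1][1] + B[1][2] = 3 + -5 = -2, A[1][2] + B[2][2] = 7 + 4 = 11) = -2 (attained at k = 1)
  C[2][0] = min over k of (A[2][0] + B[0][0] = 3 + 7 = 10, A[2][1] + B[1][0] = 9 + 9 = 18, A[2][2] + B[2][0] = 2 + 9 = 11) = 10 (attained at k = 0)
  C[2][1] = min over k of (A[2][0] + B[0][1] = 3 + 6 = 9, A[2][1] + B[1][1] = 9 + -1 = 8, A[2][2] + B[2][1] = 2 + -4 = -2) = -2 (attained at k = 2)
  C[2][2] = min over k of (A[2][0] + B[0][2] = 3 + 2 = 5, A[2][1] + B[1][2] = 9 + -5 = 4, A[2][2] + B[2][2] = 2 + 4 = 6) = 4 (attained at k = 1)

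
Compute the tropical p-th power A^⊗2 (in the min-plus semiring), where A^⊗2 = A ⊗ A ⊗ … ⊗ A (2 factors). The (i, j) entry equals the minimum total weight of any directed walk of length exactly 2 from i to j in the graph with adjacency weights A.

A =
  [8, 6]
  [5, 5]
A^⊗2 =
  [11, 11]
  [10, 10]

Each entry (A^⊗2)_ij equals the minimum over all length-2 walks i = v_0 → v_1 → … → v_2 = j of Σ_t A[v_t][v_{t+1}]. For example, for (i, j) = (0, 1) we minimise over 2 possible intermediate vertex sequences; the minimum is 11, attained along the walk 0 → 1 → 1.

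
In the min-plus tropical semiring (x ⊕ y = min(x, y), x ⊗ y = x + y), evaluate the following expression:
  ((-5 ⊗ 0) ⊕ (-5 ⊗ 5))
((-5 ⊗ 0) ⊕ (-5 ⊗ 5)) = -5

Expand innermost to outermost. Recall ⊕ takes the minimum of its arguments and ⊗ takes their sum. Working out the expression ((-5 ⊗ 0) ⊕ (-5 ⊗ 5)) gives -5.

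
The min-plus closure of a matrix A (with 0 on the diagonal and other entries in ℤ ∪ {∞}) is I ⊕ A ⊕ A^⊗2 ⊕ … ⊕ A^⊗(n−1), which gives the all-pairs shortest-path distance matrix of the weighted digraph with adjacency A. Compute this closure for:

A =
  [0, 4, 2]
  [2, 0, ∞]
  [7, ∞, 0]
Closure =
  [0, 4, 2]
  [2, 0, 4]
  [7, 11, 0]

This is the Floyd-Warshall all-pairs shortest-path computation. For each intermediate vertex k = 0, 1, …, 2, update dist[i][j] ← min(dist[i][j], dist[i][k] + dist[k][j]). The final matrix gives, for each (i, j), the minimum total weight of any directed path from i to j (possibly empty when i = j).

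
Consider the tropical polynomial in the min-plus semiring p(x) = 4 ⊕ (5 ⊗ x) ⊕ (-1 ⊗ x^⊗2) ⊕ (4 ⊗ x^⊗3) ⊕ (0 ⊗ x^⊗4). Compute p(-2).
p(-2) = -8

A tropical monomial a ⊗ x^⊗i evaluates to a + i · x. Evaluating each term at x = -2:
  Term 0 contributes 4 + 0 · -2 = 4
  Term 1 contributes 5 + 1 · -2 = 3
  Term 2 contributes -1 + 2 · -2 = -5
  Term 3 contributes 4 + 3 · -2 = -2
  Term 4 contributes 0 + 4 · -2 = -8
p(-2) = ⊕ of these = min[4, 3, -5, -2, -8] = -8.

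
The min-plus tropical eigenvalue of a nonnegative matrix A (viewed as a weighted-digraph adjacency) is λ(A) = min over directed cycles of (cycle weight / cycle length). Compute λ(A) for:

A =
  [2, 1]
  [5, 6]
λ(A) = 2

Enumerate directed cycles and compute their means (weight / length). Sample:
  cycle 0 → 0: weight = 2, length = 1, mean = 2/1 ≈ 2.000
  cycle 1 → 1: weight = 6, length = 1, mean = 6/1 ≈ 6.000
  cycle 0 → 1 → 0: weight = 6, length = 2, mean = 6/2 ≈ 3.000
  cycle 1 → 0 → 1: weight = 6, length = 2, mean = 6/2 ≈ 3.000
Minimum mean = 2.000, attained e.g. along the cycle 0 → 0 with weight 2 and length 1. So λ(A) = 2/1 = 2.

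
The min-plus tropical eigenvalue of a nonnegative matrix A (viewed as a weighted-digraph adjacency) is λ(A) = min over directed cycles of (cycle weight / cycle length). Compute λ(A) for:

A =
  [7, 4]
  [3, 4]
λ(A) = 7/2

Enumerate directed cycles and compute their means (weight / length). Sample:
  cycle 0 → 0: weight = 7, length = 1, mean = 7/1 ≈ 7.000
  cycle 1 → 1: weight = 4, length = 1, mean = 4/1 ≈ 4.000
  cycle 0 → 1 → 0: weight = 7, length = 2, mean = 7/2 ≈ 3.500
  cycle 1 → 0 → 1: weight = 7, length = 2, mean = 7/2 ≈ 3.500
Minimum mean = 3.500, attained e.g. along the cycle 0 → 1 → 0 with weight 7 and length 2. So λ(A) = 7/2 = 7/2.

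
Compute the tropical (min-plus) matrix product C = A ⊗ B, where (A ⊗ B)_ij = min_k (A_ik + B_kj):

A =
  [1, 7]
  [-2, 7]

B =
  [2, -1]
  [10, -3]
A ⊗ B =
  [3, 0]
  [0, -3]

Apply the min-plus product entry-by-entry:
  C[0][0] = min over k of (A[0][0] + B[0][0] = 1 + 2 = 3, A[0][1] + B[1][0] = 7 + 10 = 17) = 3 (attained at k = 0)
  C[0][1] = min over k of (A[0][0] + B[0][1] = 1 + -1 = 0, A[0][1] + B[1][1] = 7 + -3 = 4) = 0 (attained at k = 0)
  C[1][0] = min over k of (A[1][0] + B[0][0] = -2 + 2 = 0, A[1][1] + B[1][0] = 7 + 10 = 17) = 0 (attained at k = 0)
  C[1][1] = min over k of (A[1][0] + B[0][1] = -2 + -1 = -3, A[1][1] + B[1][1] = 7 + -3 = 4) = -3 (attained at k = 0)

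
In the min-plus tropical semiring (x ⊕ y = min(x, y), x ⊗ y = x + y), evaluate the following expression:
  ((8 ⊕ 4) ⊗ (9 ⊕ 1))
((8 ⊕ 4) ⊗ (9 ⊕ 1)) = 5

Expand innermost to outermost. Recall ⊕ takes the minimum of its arguments and ⊗ takes their sum. Working out the expression ((8 ⊕ 4) ⊗ (9 ⊕ 1)) gives 5.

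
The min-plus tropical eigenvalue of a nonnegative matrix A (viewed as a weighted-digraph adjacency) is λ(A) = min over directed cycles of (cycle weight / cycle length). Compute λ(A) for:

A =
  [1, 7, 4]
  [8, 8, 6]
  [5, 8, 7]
λ(A) = 1

Enumerate directed cycles and compute their means (weight / length). Sample:
  cycle 0 → 0: weight = 1, length = 1, mean = 1/1 ≈ 1.000
  cycle 1 → 1: weight = 8, length = 1, mean = 8/1 ≈ 8.000
  cycle 2 → 2: weight = 7, length = 1, mean = 7/1 ≈ 7.000
  cycle 0 → 1 → 0: weight = 15, length = 2, mean = 15/2 ≈ 7.500
  cycle 0 → 2 → 0: weight = 9, length = 2, mean = 9/2 ≈ 4.500
  cycle 1 → 0 → 1: weight = 15, length = 2, mean = 15/2 ≈ 7.500
Minimum mean = 1.000, attained e.g. along the cycle 0 → 0 with weight 1 and length 1. So λ(A) = 1/1 = 1.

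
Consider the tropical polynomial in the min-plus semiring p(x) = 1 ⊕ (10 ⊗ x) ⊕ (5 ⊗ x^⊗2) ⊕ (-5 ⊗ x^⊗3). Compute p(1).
p(1) = -2

A tropical monomial a ⊗ x^⊗i evaluates to a + i · x. Evaluating each term at x = 1:
  Term 0 contributes 1 + 0 · 1 = 1
  Term 1 contributes 10 + 1 · 1 = 11
  Term 2 contributes 5 + 2 · 1 = 7
  Term 3 contributes -5 + 3 · 1 = -2
p(1) = ⊕ of these = min[1, 11, 7, -2] = -2.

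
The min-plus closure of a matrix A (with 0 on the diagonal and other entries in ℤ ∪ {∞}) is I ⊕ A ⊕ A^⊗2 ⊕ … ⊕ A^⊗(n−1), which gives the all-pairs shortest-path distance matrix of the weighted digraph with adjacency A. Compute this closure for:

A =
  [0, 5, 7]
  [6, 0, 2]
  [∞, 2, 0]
Closure =
  [0, 5, 7]
  [6, 0, 2]
  [8, 2, 0]

This is the Floyd-Warshall all-pairs shortest-path computation. For each intermediate vertex k = 0, 1, …, 2, update dist[i][j] ← min(dist[i][j], dist[i][k] + dist[k][j]). The final matrix gives, for each (i, j), the minimum total weight of any directed path from i to j (possibly empty when i = j).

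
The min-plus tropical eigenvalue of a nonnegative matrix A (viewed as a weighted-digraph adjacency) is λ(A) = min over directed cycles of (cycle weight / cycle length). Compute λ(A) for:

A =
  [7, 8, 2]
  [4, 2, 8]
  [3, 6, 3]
λ(A) = 2

Enumerate directed cycles and compute their means (weight / length). Sample:
  cycle 0 → 0: weight = 7, length = 1, mean = 7/1 ≈ 7.000
  cycle 1 → 1: weight = 2, length = 1, mean = 2/1 ≈ 2.000
  cycle 2 → 2: weight = 3, length = 1, mean = 3/1 ≈ 3.000
  cycle 0 → 1 → 0: weight = 12, length = 2, mean = 12/2 ≈ 6.000
  cycle 0 → 2 → 0: weight = 5, length = 2, mean = 5/2 ≈ 2.500
  cycle 1 → 0 → 1: weight = 12, length = 2, mean = 12/2 ≈ 6.000
Minimum mean = 2.000, attained e.g. along the cycle 1 → 1 with weight 2 and length 1. So λ(A) = 2/1 = 2.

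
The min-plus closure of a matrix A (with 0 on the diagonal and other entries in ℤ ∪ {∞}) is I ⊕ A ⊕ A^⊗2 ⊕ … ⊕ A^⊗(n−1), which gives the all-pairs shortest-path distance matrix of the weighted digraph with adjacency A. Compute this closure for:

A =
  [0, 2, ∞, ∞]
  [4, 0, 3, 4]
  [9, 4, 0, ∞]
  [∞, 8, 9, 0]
Closure =
  [0, 2, 5, 6]
  [4, 0, 3, 4]
  [8, 4, 0, 8]
  [12, 8, 9, 0]

This is the Floyd-Warshall all-pairs shortest-path computation. For each intermediate vertex k = 0, 1, …, 3, update dist[i][j] ← min(dist[i][j], dist[i][k] + dist[k][j]). The final matrix gives, for each (i, j), the minimum total weight of any directed path from i to j (possibly empty when i = j).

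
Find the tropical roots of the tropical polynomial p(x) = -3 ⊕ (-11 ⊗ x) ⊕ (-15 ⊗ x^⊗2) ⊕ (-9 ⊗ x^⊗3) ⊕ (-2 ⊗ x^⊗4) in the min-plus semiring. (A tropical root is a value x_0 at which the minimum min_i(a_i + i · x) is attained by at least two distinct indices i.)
Roots: {-7, -6, 4, 8}

Each tropical root is a break point of the lower envelope of the lines y = a_i + i · x (there are 5 lines, with slopes 0, 1, ..., 4). Only the lines that attain the minimum somewhere contribute to roots; other lines are dominated. Here the surviving (envelope) indices are i = 4, i = 3, i = 2, i = 1, i = 0.
Intersections between consecutive envelope lines give the roots: for adjacent envelope indices i < j the intersection is x = (a_i − a_j) / (j − i). Reading off the sorted break points: {-7, -6, 4, 8}.
Verification: at each break x_0, at least two indices attain the minimum of min_i(a_i + i · x_0).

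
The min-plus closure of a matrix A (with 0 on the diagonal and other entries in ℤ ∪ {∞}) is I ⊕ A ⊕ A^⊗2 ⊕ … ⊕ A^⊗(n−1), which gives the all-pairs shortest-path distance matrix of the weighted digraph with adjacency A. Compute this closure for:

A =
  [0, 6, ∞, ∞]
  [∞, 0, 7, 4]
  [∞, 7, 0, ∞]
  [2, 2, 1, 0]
Closure =
  [0, 6, 11, 10]
  [6, 0, 5, 4]
  [13, 7, 0, 11]
  [2, 2, 1, 0]

This is the Floyd-Warshall all-pairs shortest-path computation. For each intermediate vertex k = 0, 1, …, 3, update dist[i][j] ← min(dist[i][j], dist[i][k] + dist[k][j]). The final matrix gives, for each (i, j), the minimum total weight of any directed path from i to j (possibly empty when i = j).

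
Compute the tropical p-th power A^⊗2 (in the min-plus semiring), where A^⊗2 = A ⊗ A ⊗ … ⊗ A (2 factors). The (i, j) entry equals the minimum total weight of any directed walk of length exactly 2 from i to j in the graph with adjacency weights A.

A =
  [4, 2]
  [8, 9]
A^⊗2 =
  [8, 6]
  [12, 10]

Each entry (A^⊗2)_ij equals the minimum over all length-2 walks i = v_0 → v_1 → … → v_2 = j of Σ_t A[v_t][v_{t+1}]. For example, for (i, j) = (0, 1) we minimise over 2 possible intermediate vertex sequences; the minimum is 6, attained along the walk 0 → 0 → 1.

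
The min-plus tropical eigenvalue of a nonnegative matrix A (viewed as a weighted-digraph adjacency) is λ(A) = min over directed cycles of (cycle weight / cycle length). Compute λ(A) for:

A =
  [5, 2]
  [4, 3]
λ(A) = 3

Enumerate directed cycles and compute their means (weight / length). Sample:
  cycle 0 → 0: weight = 5, length = 1, mean = 5/1 ≈ 5.000
  cycle 1 → 1: weight = 3, length = 1, mean = 3/1 ≈ 3.000
  cycle 0 → 1 → 0: weight = 6, length = 2, mean = 6/2 ≈ 3.000
  cycle 1 → 0 → 1: weight = 6, length = 2, mean = 6/2 ≈ 3.000
Minimum mean = 3.000, attained e.g. along the cycle 1 → 1 with weight 3 and length 1. So λ(A) = 3/1 = 3.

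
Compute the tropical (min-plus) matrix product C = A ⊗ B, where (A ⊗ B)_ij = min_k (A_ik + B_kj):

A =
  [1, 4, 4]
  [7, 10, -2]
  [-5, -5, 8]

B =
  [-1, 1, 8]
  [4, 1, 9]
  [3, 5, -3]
A ⊗ B =
  [0, 2, 1]
  [1, 3, -5]
  [-6, -4, 3]

Apply the min-plus product entry-by-entry:
  C[0][0] = min over k of (A[0][0] + B[0][0] = 1 + -1 = 0, A[0][1] + B[1][0] = 4 + 4 = 8, A[0][2] + B[2][0] = 4 + 3 = 7) = 0 (attained at k = 0)
  C[0][1] = min over k of (A[0][0] + B[0][1] = 1 + 1 = 2, A[0][1] + B[1][1] = 4 + 1 = 5, A[0][2] + B[2][1] = 4 + 5 = 9) = 2 (attained at k = 0)
  C[0][2] = min over k of (A[0][0] + B[0][2] = 1 + 8 = 9, A[0][1] + B[1][2] = 4 + 9 = 13, A[0][2] + B[2][2] = 4 + -3 = 1) = 1 (attained at k = 2)
  C[1][0] = min over k of (A[1][0] + B[0][0] = 7 + -1 = 6, A[1][1] + B[1][0] = 10 + 4 = 14, A[1][2] + B[2][0] = -2 + 3 = 1) = 1 (attained at k = 2)
  C[1][1] = min over k of (A[1][0] + B[0][1] = 7 + 1 = 8, A[1][1] + B[1][1] = 10 + 1 = 11, A[1][2] + B[2][1] = -2 + 5 = 3) = 3 (attained at k = 2)
  C[1][2] = min over k of (A[1][0] + B[0][2] = 7 + 8 = 15, A[1][1] + B[1][2] = 10 + 9 = 19, A[1][2] + B[2][2] = -2 + -3 = -5) = -5 (attained at k = 2)
  C[2][0] = min over k of (A[2][0] + B[0][0] = -5 + -1 = -6, A[2][1] + B[1][0] = -5 + 4 = -1, A[2][2] + B[2][0] = 8 + 3 = 11) = -6 (attained at k = 0)
  C[2][1] = min over k of (A[2][0] + B[0][1] = -5 + 1 = -4, A[2][1] + B[1][1] = -5 + 1 = -4, A[2][2] + B[2][1] = 8 + 5 = 13) = -4 (attained at k = 0)
  C[2][2] = min over k of (A[2][0] + B[0][2] = -5 + 8 = 3, A[2][1] + B[1][2] = -5 + 9 = 4, A[2][2] + B[2][2] = 8 + -3 = 5) = 3 (attained at k = 0)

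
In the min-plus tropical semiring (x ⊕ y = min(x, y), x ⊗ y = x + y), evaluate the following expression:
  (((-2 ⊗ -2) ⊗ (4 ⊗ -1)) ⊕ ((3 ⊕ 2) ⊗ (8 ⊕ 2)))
(((-2 ⊗ -2) ⊗ (4 ⊗ -1)) ⊕ ((3 ⊕ 2) ⊗ (8 ⊕ 2))) = -1

Expand innermost to outermost. Recall ⊕ takes the minimum of its arguments and ⊗ takes their sum. Working out the expression (((-2 ⊗ -2) ⊗ (4 ⊗ -1)) ⊕ ((3 ⊕ 2) ⊗ (8 ⊕ 2))) gives -1.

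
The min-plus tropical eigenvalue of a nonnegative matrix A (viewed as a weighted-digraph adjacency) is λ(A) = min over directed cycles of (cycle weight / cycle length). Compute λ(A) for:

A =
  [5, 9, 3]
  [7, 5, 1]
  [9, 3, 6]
λ(A) = 2

Enumerate directed cycles and compute their means (weight / length). Sample:
  cycle 0 → 0: weight = 5, length = 1, mean = 5/1 ≈ 5.000
  cycle 1 → 1: weight = 5, length = 1, mean = 5/1 ≈ 5.000
  cycle 2 → 2: weight = 6, length = 1, mean = 6/1 ≈ 6.000
  cycle 0 → 1 → 0: weight = 16, length = 2, mean = 16/2 ≈ 8.000
  cycle 0 → 2 → 0: weight = 12, length = 2, mean = 12/2 ≈ 6.000
  cycle 1 → 0 → 1: weight = 16, length = 2, mean = 16/2 ≈ 8.000
Minimum mean = 2.000, attained e.g. along the cycle 1 → 2 → 1 with weight 4 and length 2. So λ(A) = 4/2 = 2.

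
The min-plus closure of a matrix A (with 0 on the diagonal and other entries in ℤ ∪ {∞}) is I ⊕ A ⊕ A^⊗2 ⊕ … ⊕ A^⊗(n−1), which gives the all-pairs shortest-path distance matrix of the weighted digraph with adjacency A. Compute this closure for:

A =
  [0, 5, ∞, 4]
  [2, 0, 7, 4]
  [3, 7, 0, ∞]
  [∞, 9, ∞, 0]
Closure =
  [0, 5, 12, 4]
  [2, 0, 7, 4]
  [3, 7, 0, 7]
  [11, 9, 16, 0]

This is the Floyd-Warshall all-pairs shortest-path computation. For each intermediate vertex k = 0, 1, …, 3, update dist[i][j] ← min(dist[i][j], dist[i][k] + dist[k][j]). The final matrix gives, for each (i, j), the minimum total weight of any directed path from i to j (possibly empty when i = j).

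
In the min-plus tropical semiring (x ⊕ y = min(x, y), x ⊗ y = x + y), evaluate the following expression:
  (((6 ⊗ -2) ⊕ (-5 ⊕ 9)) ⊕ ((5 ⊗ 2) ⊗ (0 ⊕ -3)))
(((6 ⊗ -2) ⊕ (-5 ⊕ 9)) ⊕ ((5 ⊗ 2) ⊗ (0 ⊕ -3))) = -5

Expand innermost to outermost. Recall ⊕ takes the minimum of its arguments and ⊗ takes their sum. Working out the expression (((6 ⊗ -2) ⊕ (-5 ⊕ 9)) ⊕ ((5 ⊗ 2) ⊗ (0 ⊕ -3))) gives -5.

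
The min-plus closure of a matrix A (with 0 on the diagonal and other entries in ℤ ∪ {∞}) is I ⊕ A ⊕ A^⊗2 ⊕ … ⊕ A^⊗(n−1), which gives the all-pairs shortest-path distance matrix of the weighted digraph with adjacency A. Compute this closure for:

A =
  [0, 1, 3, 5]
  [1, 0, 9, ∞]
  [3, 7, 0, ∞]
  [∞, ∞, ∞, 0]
Closure =
  [0, 1, 3, 5]
  [1, 0, 4, 6]
  [3, 4, 0, 8]
  [∞, ∞, ∞, 0]

This is the Floyd-Warshall all-pairs shortest-path computation. For each intermediate vertex k = 0, 1, …, 3, update dist[i][j] ← min(dist[i][j], dist[i][k] + dist[k][j]). The final matrix gives, for each (i, j), the minimum total weight of any directed path from i to j (possibly empty when i = j).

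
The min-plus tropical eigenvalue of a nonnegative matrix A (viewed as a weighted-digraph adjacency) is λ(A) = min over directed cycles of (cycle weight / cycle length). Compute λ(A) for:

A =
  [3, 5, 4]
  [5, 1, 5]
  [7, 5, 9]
λ(A) = 1

Enumerate directed cycles and compute their means (weight / length). Sample:
  cycle 0 → 0: weight = 3, length = 1, mean = 3/1 ≈ 3.000
  cycle 1 → 1: weight = 1, length = 1, mean = 1/1 ≈ 1.000
  cycle 2 → 2: weight = 9, length = 1, mean = 9/1 ≈ 9.000
  cycle 0 → 1 → 0: weight = 10, length = 2, mean = 10/2 ≈ 5.000
  cycle 0 → 2 → 0: weight = 11, length = 2, mean = 11/2 ≈ 5.500
  cycle 1 → 0 → 1: weight = 10, length = 2, mean = 10/2 ≈ 5.000
Minimum mean = 1.000, attained e.g. along the cycle 1 → 1 with weight 1 and length 1. So λ(A) = 1/1 = 1.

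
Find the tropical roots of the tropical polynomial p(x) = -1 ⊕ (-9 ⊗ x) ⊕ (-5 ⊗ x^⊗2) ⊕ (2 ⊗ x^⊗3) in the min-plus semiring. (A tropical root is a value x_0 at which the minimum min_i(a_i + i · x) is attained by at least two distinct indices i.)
Roots: {-7, -4, 8}

Each tropical root is a break point of the lower envelope of the lines y = a_i + i · x (there are 4 lines, with slopes 0, 1, ..., 3). Only the lines that attain the minimum somewhere contribute to roots; other lines are dominated. Here the surviving (envelope) indices are i = 3, i = 2, i = 1, i = 0.
Intersections between consecutive envelope lines give the roots: for adjacent envelope indices i < j the intersection is x = (a_i − a_j) / (j − i). Reading off the sorted break points: {-7, -4, 8}.
Verification: at each break x_0, at least two indices attain the minimum of min_i(a_i + i · x_0).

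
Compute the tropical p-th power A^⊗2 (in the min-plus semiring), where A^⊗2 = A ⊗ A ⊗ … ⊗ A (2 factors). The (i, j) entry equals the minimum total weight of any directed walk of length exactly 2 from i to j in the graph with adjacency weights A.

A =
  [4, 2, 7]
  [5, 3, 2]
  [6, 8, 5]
A^⊗2 =
  [7, 5, 4]
  [8, 6, 5]
  [10, 8, 10]

Each entry (A^⊗2)_ij equals the minimum over all length-2 walks i = v_0 → v_1 → … → v_2 = j of Σ_t A[v_t][v_{t+1}]. For example, for (i, j) = (0, 2) we minimise over 3 possible intermediate vertex sequences; the minimum is 4, attained along the walk 0 → 1 → 2.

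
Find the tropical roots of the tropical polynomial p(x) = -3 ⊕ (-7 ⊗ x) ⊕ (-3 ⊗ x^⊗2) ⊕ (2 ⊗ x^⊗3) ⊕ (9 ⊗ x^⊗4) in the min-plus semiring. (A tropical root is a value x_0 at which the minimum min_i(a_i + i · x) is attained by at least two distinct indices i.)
Roots: {-7, -5, -4, 4}

Each tropical root is a break point of the lower envelope of the lines y = a_i + i · x (there are 5 lines, with slopes 0, 1, ..., 4). Only the lines that attain the minimum somewhere contribute to roots; other lines are dominated. Here the surviving (envelope) indices are i = 4, i = 3, i = 2, i = 1, i = 0.
Intersections between consecutive envelope lines give the roots: for adjacent envelope indices i < j the intersection is x = (a_i − a_j) / (j − i). Reading off the sorted break points: {-7, -5, -4, 4}.
Verification: at each break x_0, at least two indices attain the minimum of min_i(a_i + i · x_0).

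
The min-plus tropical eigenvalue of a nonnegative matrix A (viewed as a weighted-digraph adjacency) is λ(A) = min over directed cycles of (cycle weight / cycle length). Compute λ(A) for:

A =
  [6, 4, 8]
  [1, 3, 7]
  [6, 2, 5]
λ(A) = 5/2

Enumerate directed cycles and compute their means (weight / length). Sample:
  cycle 0 → 0: weight = 6, length = 1, mean = 6/1 ≈ 6.000
  cycle 1 → 1: weight = 3, length = 1, mean = 3/1 ≈ 3.000
  cycle 2 → 2: weight = 5, length = 1, mean = 5/1 ≈ 5.000
  cycle 0 → 1 → 0: weight = 5, length = 2, mean = 5/2 ≈ 2.500
  cycle 0 → 2 → 0: weight = 14, length = 2, mean = 14/2 ≈ 7.000
  cycle 1 → 0 → 1: weight = 5, length = 2, mean = 5/2 ≈ 2.500
Minimum mean = 2.500, attained e.g. along the cycle 0 → 1 → 0 with weight 5 and length 2. So λ(A) = 5/2 = 5/2.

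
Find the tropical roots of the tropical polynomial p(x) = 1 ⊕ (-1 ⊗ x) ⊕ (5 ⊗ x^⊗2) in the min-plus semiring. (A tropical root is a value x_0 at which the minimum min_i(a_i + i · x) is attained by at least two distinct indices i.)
Roots: {-6, 2}

Each tropical root is a break point of the lower envelope of the lines y = a_i + i · x (there are 3 lines, with slopes 0, 1, ..., 2). Only the lines that attain the minimum somewhere contribute to roots; other lines are dominated. Here the surviving (envelope) indices are i = 2, i = 1, i = 0.
Intersections between consecutive envelope lines give the roots: for adjacent envelope indices i < j the intersection is x = (a_i − a_j) / (j − i). Reading off the sorted break points: {-6, 2}.
Verification: at each break x_0, at least two indices attain the minimum of min_i(a_i + i · x_0).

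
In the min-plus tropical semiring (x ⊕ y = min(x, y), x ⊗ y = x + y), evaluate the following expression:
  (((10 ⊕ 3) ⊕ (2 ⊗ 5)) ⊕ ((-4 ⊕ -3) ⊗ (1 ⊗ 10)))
(((10 ⊕ 3) ⊕ (2 ⊗ 5)) ⊕ ((-4 ⊕ -3) ⊗ (1 ⊗ 10))) = 3

Expand innermost to outermost. Recall ⊕ takes the minimum of its arguments and ⊗ takes their sum. Working out the expression (((10 ⊕ 3) ⊕ (2 ⊗ 5)) ⊕ ((-4 ⊕ -3) ⊗ (1 ⊗ 10))) gives 3.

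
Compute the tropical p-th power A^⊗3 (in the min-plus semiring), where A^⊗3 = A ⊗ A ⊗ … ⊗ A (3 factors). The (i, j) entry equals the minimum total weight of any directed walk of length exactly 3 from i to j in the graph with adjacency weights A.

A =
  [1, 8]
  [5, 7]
A^⊗3 =
  [3, 10]
  [7, 14]

Each entry (A^⊗3)_ij equals the minimum over all length-3 walks i = v_0 → v_1 → … → v_3 = j of Σ_t A[v_t][v_{t+1}]. For example, for (i, j) = (0, 1) we minimise over 4 possible intermediate vertex sequences; the minimum is 10, attained along the walk 0 → 0 → 0 → 1.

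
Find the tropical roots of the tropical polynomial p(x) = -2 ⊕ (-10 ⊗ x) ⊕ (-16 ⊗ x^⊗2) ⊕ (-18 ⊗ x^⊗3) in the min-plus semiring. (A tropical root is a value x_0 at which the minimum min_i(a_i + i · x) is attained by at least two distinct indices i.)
Roots: {2, 6, 8}

Each tropical root is a break point of the lower envelope of the lines y = a_i + i · x (there are 4 lines, with slopes 0, 1, ..., 3). Only the lines that attain the minimum somewhere contribute to roots; other lines are dominated. Here the surviving (envelope) indices are i = 3, i = 2, i = 1, i = 0.
Intersections between consecutive envelope lines give the roots: for adjacent envelope indices i < j the intersection is x = (a_i − a_j) / (j − i). Reading off the sorted break points: {2, 6, 8}.
Verification: at each break x_0, at least two indices attain the minimum of min_i(a_i + i · x_0).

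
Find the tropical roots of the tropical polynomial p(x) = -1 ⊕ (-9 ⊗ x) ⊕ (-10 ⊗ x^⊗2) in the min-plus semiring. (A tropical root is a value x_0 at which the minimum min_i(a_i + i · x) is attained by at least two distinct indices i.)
Roots: {1, 8}

Each tropical root is a break point of the lower envelope of the lines y = a_i + i · x (there are 3 lines, with slopes 0, 1, ..., 2). Only the lines that attain the minimum somewhere contribute to roots; other lines are dominated. Here the surviving (envelope) indices are i = 2, i = 1, i = 0.
Intersections between consecutive envelope lines give the roots: for adjacent envelope indices i < j the intersection is x = (a_i − a_j) / (j − i). Reading off the sorted break points: {1, 8}.
Verification: at each break x_0, at least two indices attain the minimum of min_i(a_i + i · x_0).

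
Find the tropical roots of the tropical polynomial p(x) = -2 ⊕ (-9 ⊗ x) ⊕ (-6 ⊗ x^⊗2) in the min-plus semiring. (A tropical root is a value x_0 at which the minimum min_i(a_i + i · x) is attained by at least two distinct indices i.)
Roots: {-3, 7}

Each tropical root is a break point of the lower envelope of the lines y = a_i + i · x (there are 3 lines, with slopes 0, 1, ..., 2). Only the lines that attain the minimum somewhere contribute to roots; other lines are dominated. Here the surviving (envelope) indices are i = 2, i = 1, i = 0.
Intersections between consecutive envelope lines give the roots: for adjacent envelope indices i < j the intersection is x = (a_i − a_j) / (j − i). Reading off the sorted break points: {-3, 7}.
Verification: at each break x_0, at least two indices attain the minimum of min_i(a_i + i · x_0).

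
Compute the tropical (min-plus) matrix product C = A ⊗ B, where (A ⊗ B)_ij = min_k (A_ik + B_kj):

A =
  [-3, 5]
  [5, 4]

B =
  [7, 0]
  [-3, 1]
A ⊗ B =
  [2, -3]
  [1, 5]

Apply the min-plus product entry-by-entry:
  C[0][0] = min over k of (A[0][0] + B[0][0] = -3 + 7 = 4, A[0][1] + B[1][0] = 5 + -3 = 2) = 2 (attained at k = 1)
  C[0][1] = min over k of (A[0][0] + B[0][1] = -3 + 0 = -3, A[0][1] + B[1][1] = 5 + 1 = 6) = -3 (attained at k = 0)
  C[1][0] = min over k of (A[1][0] + B[0][0] = 5 + 7 = 12, A[1][1] + B[1][0] = 4 + -3 = 1) = 1 (attained at k = 1)
  C[1][1] = min over k of (A[1][0] + B[0][1] = 5 + 0 = 5, A[1][1] + B[1][1] = 4 + 1 = 5) = 5 (attained at k = 0)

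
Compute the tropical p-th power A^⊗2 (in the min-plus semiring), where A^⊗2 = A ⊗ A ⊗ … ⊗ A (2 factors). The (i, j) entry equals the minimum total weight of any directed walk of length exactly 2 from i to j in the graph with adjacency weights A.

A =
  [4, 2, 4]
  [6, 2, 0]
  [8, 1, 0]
A^⊗2 =
  [8, 4, 2]
  [8, 1, 0]
  [7, 1, 0]

Each entry (A^⊗2)_ij equals the minimum over all length-2 walks i = v_0 → v_1 → … → v_2 = j of Σ_t A[v_t][v_{t+1}]. For example, for (i, j) = (0, 2) we minimise over 3 possible intermediate vertex sequences; the minimum is 2, attained along the walk 0 → 1 → 2.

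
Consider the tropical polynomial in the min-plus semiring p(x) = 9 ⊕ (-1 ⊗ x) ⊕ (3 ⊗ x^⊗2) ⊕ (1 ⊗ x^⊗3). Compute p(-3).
p(-3) = -8

A tropical monomial a ⊗ x^⊗i evaluates to a + i · x. Evaluating each term at x = -3:
  Term 0 contributes 9 + 0 · -3 = 9
  Term 1 contributes -1 + 1 · -3 = -4
  Term 2 contributes 3 + 2 · -3 = -3
  Term 3 contributes 1 + 3 · -3 = -8
p(-3) = ⊕ of these = min[9, -4, -3, -8] = -8.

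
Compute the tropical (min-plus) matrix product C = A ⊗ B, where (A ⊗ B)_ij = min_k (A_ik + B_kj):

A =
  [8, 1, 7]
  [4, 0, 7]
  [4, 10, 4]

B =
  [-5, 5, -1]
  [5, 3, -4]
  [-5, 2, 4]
A ⊗ B =
  [2, 4, -3]
  [-1, 3, -4]
  [-1, 6, 3]

Apply the min-plus product entry-by-entry:
  C[0][0] = min over k of (A[0][0] + B[0][0] = 8 + -5 = 3, A[0][1] + B[1][0] = 1 + 5 = 6, A[0][2] + B[2][0] = 7 + -5 = 2) = 2 (attained at k = 2)
  C[0][1] = min over k of (A[0][0] + B[0][1] = 8 + 5 = 13, A[0][1] + B[1][1] = 1 + 3 = 4, A[0][2] + B[2][1] = 7 + 2 = 9) = 4 (attained at k = 1)
  C[0][2] = min over k of (A[0][0] + B[0][2] = 8 + -1 = 7, A[0][1] + B[1][2] = 1 + -4 = -3, A[0][2] + B[2][2] = 7 + 4 = 11) = -3 (attained at k = 1)
  C[1][0] = min over k of (A[1][0] + B[0][0] = 4 + -5 = -1, A[1][1] + B[1][0] = 0 + 5 = 5, A[1][2] + B[2][0] = 7 + -5 = 2) = -1 (attained at k = 0)
  C[1][1] = min over k of (A[1][0] + B[0][1] = 4 + 5 = 9, A[1][1] + B[1][1] = 0 + 3 = 3, A[1][2] + B[2][1] = 7 + 2 = 9) = 3 (attained at k = 1)
  C[1][2] = min over k of (A[1][0] + B[0][2] = 4 + -1 = 3, A[1][1] + B[1][2] = 0 + -4 = -4, A[1][2] + B[2][2] = 7 + 4 = 11) = -4 (attained at k = 1)
  C[2][0] = min over k of (A[2][0] + B[0][0] = 4 + -5 = -1, A[2][1] + B[1][0] = 10 + 5 = 15, A[2][2] + B[2][0] = 4 + -5 = -1) = -1 (attained at k = 0)
  C[2][1] = min over k of (A[2][0] + B[0][1] = 4 + 5 = 9, A[2][1] + B[1][1] = 10 + 3 = 13, A[2][2] + B[2][1] = 4 + 2 = 6) = 6 (attained at k = 2)
  C[2][2] = min over k of (A[2][0] + B[0][2] = 4 + -1 = 3, A[2][1] + B[1][2] = 10 + -4 = 6, A[2][2] + B[2][2] = 4 + 4 = 8) = 3 (attained at k = 0)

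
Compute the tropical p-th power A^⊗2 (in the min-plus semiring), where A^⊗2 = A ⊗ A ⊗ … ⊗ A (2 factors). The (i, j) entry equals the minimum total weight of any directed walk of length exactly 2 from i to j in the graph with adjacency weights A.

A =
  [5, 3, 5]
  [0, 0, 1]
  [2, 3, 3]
A^⊗2 =
  [3, 3, 4]
  [0, 0, 1]
  [3, 3, 4]

Each entry (A^⊗2)_ij equals the minimum over all length-2 walks i = v_0 → v_1 → … → v_2 = j of Σ_t A[v_t][v_{t+1}]. For example, for (i, j) = (0, 2) we minimise over 3 possible intermediate vertex sequences; the minimum is 4, attained along the walk 0 → 1 → 2.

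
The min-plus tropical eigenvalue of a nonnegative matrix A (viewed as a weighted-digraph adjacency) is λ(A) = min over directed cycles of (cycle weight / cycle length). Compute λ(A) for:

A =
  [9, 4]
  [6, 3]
λ(A) = 3

Enumerate directed cycles and compute their means (weight / length). Sample:
  cycle 0 → 0: weight = 9, length = 1, mean = 9/1 ≈ 9.000
  cycle 1 → 1: weight = 3, length = 1, mean = 3/1 ≈ 3.000
  cycle 0 → 1 → 0: weight = 10, length = 2, mean = 10/2 ≈ 5.000
  cycle 1 → 0 → 1: weight = 10, length = 2, mean = 10/2 ≈ 5.000
Minimum mean = 3.000, attained e.g. along the cycle 1 → 1 with weight 3 and length 1. So λ(A) = 3/1 = 3.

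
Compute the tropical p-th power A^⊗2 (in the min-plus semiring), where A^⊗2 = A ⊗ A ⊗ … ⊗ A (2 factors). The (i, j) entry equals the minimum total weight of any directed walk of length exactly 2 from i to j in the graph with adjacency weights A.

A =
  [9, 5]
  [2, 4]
A^⊗2 =
  [7, 9]
  [6, 7]

Each entry (A^⊗2)_ij equals the minimum over all length-2 walks i = v_0 → v_1 → … → v_2 = j of Σ_t A[v_t][v_{t+1}]. For example, for (i, j) = (0, 1) we minimise over 2 possible intermediate vertex sequences; the minimum is 9, attained along the walk 0 → 1 → 1.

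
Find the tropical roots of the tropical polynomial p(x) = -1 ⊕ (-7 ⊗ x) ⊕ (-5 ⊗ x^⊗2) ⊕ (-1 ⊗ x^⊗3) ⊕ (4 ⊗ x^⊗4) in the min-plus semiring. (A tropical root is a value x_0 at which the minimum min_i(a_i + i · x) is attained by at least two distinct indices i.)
Roots: {-5, -4, -2, 6}

Each tropical root is a break point of the lower envelope of the lines y = a_i + i · x (there are 5 lines, with slopes 0, 1, ..., 4). Only the lines that attain the minimum somewhere contribute to roots; other lines are dominated. Here the surviving (envelope) indices are i = 4, i = 3, i = 2, i = 1, i = 0.
Intersections between consecutive envelope lines give the roots: for adjacent envelope indices i < j the intersection is x = (a_i − a_j) / (j − i). Reading off the sorted break points: {-5, -4, -2, 6}.
Verification: at each break x_0, at least two indices attain the minimum of min_i(a_i + i · x_0).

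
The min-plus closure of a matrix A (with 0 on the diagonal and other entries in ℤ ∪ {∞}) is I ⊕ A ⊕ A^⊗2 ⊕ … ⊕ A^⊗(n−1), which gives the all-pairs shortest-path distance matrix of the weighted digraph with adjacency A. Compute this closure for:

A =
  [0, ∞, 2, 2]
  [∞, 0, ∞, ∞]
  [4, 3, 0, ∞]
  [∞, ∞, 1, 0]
Closure =
  [0, 5, 2, 2]
  [∞, 0, ∞, ∞]
  [4, 3, 0, 6]
  [5, 4, 1, 0]

This is the Floyd-Warshall all-pairs shortest-path computation. For each intermediate vertex k = 0, 1, …, 3, update dist[i][j] ← min(dist[i][j], dist[i][k] + dist[k][j]). The final matrix gives, for each (i, j), the minimum total weight of any directed path from i to j (possibly empty when i = j).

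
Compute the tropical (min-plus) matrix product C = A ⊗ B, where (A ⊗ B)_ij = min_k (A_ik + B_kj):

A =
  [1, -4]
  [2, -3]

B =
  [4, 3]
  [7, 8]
A ⊗ B =
  [3, 4]
  [4, 5]

Apply the min-plus product entry-by-entry:
  C[0][0] = min over k of (A[0][0] + B[0][0] = 1 + 4 = 5, A[0][1] + B[1][0] = -4 + 7 = 3) = 3 (attained at k = 1)
  C[0][1] = min over k of (A[0][0] + B[0][1] = 1 + 3 = 4, A[0][1] + B[1][1] = -4 + 8 = 4) = 4 (attained at k = 0)
  C[1][0] = min over k of (A[1][0] + B[0][0] = 2 + 4 = 6, A[1][1] + B[1][0] = -3 + 7 = 4) = 4 (attained at k = 1)
  C[1][1] = min over k of (A[1][0] + B[0][1] = 2 + 3 = 5, A[1][1] + B[1][1] = -3 + 8 = 5) = 5 (attained at k = 0)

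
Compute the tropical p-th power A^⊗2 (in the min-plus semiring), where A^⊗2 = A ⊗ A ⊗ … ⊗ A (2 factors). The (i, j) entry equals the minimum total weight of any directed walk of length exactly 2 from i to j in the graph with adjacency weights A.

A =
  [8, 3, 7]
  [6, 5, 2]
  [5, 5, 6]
A^⊗2 =
  [9, 8, 5]
  [7, 7, 7]
  [11, 8, 7]

Each entry (A^⊗2)_ij equals the minimum over all length-2 walks i = v_0 → v_1 → … → v_2 = j of Σ_t A[v_t][v_{t+1}]. For example, for (i, j) = (0, 2) we minimise over 3 possible intermediate vertex sequences; the minimum is 5, attained along the walk 0 → 1 → 2.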